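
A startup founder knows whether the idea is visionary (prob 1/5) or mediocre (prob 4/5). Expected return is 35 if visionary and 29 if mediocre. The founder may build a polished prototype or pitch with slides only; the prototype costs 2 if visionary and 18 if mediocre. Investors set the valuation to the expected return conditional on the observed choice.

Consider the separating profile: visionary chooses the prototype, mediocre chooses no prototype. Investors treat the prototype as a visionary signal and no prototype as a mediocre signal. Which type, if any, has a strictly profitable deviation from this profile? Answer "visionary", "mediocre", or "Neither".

The prototype pays 35; no prototype pays 29.
visionary: assigned the prototype, nets 35 − 2 = 33; deviating to no prototype nets 29.
mediocre: assigned no prototype, nets 29; deviating to the prototype nets 35 − 18 = 17.
Both types strictly prefer their assigned action; no profitable deviation.

Neither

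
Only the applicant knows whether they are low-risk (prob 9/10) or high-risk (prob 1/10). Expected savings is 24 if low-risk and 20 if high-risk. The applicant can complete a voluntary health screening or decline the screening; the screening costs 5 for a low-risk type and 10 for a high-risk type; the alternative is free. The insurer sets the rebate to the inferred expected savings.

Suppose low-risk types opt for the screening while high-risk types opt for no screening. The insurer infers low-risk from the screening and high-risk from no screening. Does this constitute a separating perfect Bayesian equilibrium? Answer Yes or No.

Under these beliefs, the screening earns rebate 24 and no screening earns rebate 20.
low-risk: the screening nets 24 − 5 = 19; no screening nets 20. low-risk would deviate to no screening.
high-risk: the screening nets 24 − 10 = 14; no screening nets 20. high-risk prefers no screening.
low-risk has a profitable deviation, so the profile is not an equilibrium.

No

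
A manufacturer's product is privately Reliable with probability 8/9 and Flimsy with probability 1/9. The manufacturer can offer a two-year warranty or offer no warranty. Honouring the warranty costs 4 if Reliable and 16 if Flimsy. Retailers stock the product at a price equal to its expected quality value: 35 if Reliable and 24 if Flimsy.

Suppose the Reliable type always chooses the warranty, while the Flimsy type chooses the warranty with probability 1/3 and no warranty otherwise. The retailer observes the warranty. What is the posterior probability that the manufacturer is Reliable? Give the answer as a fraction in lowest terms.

24/25

P(the warranty) = (8/9)·1 + (1/9)·(1/3) = 25/27.
By Bayes' rule, P(Reliable | the warranty) = (8/9) / (25/27) = 24/25.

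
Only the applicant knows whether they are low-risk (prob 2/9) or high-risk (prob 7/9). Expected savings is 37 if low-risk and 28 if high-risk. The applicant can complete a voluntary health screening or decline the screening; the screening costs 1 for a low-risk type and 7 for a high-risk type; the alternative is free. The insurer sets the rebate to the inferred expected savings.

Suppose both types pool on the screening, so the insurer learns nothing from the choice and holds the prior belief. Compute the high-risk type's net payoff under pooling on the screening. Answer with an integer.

23

Pooled rebate = 2/9·37 + 7/9·28 = 30.
high-risk pays cost 7 for the screening, so net payoff = 30 − 7 = 23.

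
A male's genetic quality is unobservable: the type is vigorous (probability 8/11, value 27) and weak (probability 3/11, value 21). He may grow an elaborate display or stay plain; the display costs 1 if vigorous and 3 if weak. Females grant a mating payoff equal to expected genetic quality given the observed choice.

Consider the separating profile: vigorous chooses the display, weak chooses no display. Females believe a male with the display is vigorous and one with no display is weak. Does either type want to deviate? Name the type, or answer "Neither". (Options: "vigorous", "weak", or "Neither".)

The display pays 27; no display pays 21.
vigorous: assigned the display, nets 27 − 1 = 26; deviating to no display nets 21.
weak: assigned no display, nets 21; deviating to the display nets 27 − 3 = 24.
The weak type gains 3 by deviating.

weak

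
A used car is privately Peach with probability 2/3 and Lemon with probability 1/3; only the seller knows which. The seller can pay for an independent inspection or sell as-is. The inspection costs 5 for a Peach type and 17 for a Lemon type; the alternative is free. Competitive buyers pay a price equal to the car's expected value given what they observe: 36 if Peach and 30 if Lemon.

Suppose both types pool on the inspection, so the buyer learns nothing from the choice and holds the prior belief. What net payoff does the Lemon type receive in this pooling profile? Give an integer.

Pooled price = 2/3·36 + 1/3·30 = 34.
Lemon pays cost 17 for the inspection, so net payoff = 34 − 17 = 17.

17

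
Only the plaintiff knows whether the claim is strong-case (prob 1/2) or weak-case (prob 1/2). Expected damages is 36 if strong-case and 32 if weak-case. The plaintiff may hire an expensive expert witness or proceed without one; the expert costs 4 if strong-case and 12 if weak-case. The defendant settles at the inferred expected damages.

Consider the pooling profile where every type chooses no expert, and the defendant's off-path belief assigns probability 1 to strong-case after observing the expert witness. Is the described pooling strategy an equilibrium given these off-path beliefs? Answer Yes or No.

On path, the defendant holds the prior and pays 1/2·36 + 1/2·32 = 34. Off path (the expert witness), believing strong-case, it pays 36.
strong-case: no expert nets 34; the expert witness nets 36 − 4 = 32. strong-case stays.
weak-case: no expert nets 34; the expert witness nets 36 − 12 = 24. weak-case stays.
No type deviates, so pooling is sustained.

Yes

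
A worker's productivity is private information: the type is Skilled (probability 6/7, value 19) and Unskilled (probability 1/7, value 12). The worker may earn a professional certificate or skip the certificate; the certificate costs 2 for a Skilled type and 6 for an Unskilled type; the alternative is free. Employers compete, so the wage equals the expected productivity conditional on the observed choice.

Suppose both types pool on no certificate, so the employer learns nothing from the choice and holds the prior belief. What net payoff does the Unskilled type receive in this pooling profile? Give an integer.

18

Pooled wage = 6/7·19 + 1/7·12 = 18.
Unskilled pays no cost for no certificate, so net payoff = 18.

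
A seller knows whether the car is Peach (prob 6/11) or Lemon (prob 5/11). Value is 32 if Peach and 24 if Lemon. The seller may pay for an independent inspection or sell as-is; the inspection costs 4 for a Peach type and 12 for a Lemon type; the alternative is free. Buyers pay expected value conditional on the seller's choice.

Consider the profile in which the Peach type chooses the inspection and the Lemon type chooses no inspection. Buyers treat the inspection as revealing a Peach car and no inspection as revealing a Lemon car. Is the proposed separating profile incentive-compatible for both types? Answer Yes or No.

Yes

Under these beliefs, the inspection earns price 32 and no inspection earns price 24.
Peach: the inspection nets 32 − 4 = 28; no inspection nets 24. Peach prefers the inspection.
Lemon: the inspection nets 32 − 12 = 20; no inspection nets 24. Lemon prefers no inspection.
Neither type deviates, so the separating profile is an equilibrium.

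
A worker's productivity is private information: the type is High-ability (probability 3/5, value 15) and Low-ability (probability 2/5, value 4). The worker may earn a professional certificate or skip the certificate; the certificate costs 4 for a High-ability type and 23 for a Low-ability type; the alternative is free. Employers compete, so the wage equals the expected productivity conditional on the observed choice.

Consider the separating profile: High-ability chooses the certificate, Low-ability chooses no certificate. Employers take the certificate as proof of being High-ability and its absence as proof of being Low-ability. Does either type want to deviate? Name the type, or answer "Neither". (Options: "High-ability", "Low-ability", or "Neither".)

Neither

The certificate pays 15; no certificate pays 4.
High-ability: assigned the certificate, nets 15 − 4 = 11; deviating to no certificate nets 4.
Low-ability: assigned no certificate, nets 4; deviating to the certificate nets 15 − 23 = -8.
Both types strictly prefer their assigned action; no profitable deviation.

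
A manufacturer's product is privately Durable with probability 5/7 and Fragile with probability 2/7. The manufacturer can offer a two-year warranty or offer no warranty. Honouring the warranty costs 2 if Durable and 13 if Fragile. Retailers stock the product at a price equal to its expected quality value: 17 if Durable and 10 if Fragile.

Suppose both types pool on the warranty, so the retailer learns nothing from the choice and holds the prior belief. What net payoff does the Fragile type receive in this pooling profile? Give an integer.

Pooled price = 5/7·17 + 2/7·10 = 15.
Fragile pays cost 13 for the warranty, so net payoff = 15 − 13 = 2.

2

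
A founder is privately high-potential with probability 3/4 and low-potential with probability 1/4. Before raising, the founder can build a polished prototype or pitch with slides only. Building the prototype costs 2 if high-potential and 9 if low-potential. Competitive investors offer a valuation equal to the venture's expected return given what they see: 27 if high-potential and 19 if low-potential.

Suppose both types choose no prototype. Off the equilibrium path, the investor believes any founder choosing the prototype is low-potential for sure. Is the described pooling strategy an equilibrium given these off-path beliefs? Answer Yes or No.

On path, the investor holds the prior and pays 3/4·27 + 1/4·19 = 25. Off path (the prototype), believing low-potential, it pays 19.
high-potential: no prototype nets 25; the prototype nets 19 − 2 = 17. high-potential stays.
low-potential: no prototype nets 25; the prototype nets 19 − 9 = 10. low-potential stays.
No type deviates, so pooling is sustained.

Yes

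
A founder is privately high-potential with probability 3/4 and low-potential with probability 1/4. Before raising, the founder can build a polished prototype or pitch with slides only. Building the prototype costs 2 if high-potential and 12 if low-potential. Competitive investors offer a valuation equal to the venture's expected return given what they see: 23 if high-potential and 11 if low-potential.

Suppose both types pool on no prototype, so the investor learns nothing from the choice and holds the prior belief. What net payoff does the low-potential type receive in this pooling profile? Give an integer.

20

Pooled valuation = 3/4·23 + 1/4·11 = 20.
low-potential pays no cost for no prototype, so net payoff = 20.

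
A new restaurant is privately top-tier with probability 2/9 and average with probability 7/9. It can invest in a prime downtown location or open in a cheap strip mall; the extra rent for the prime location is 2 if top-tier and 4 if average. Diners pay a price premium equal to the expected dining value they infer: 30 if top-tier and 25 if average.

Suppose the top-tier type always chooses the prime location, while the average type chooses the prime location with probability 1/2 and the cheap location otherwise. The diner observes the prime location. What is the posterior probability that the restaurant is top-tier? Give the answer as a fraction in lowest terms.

P(the prime location) = (2/9)·1 + (7/9)·(1/2) = 11/18.
By Bayes' rule, P(top-tier | the prime location) = (2/9) / (11/18) = 4/11.

4/11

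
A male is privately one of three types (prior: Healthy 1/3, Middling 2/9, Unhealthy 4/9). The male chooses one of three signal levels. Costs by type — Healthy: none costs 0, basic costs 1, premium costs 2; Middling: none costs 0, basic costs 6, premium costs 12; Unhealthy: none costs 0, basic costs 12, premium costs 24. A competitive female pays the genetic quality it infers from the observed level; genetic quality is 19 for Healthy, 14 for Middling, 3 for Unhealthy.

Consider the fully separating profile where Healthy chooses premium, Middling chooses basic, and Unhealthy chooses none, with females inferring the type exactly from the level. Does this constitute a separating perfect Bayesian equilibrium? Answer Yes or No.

Separating mating payoffs: premium → 19, basic → 14, none → 3.
Healthy (assigned premium): none: 3 − 0 = 3; basic: 14 − 1 = 13; premium: 19 − 2 = 17. Healthy stays.
Middling (assigned basic): none: 3 − 0 = 3; basic: 14 − 6 = 8; premium: 19 − 12 = 7. Middling stays.
Unhealthy (assigned none): none: 3 − 0 = 3; basic: 14 − 12 = 2; premium: 19 − 24 = -5. Unhealthy stays.
Every type prefers its assigned level; separation holds.

Yes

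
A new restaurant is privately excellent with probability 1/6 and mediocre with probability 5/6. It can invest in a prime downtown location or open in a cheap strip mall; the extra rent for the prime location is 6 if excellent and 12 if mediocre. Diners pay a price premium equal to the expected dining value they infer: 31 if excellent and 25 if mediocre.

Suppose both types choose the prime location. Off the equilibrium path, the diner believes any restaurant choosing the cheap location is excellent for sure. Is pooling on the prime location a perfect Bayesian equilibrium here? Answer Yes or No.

On path, the diner holds the prior and pays 1/6·31 + 5/6·25 = 26. Off path (the cheap location), believing excellent, it pays 31.
excellent: the prime location nets 26 − 6 = 20; the cheap location nets 31. excellent would deviate.
mediocre: the prime location nets 26 − 12 = 14; the cheap location nets 31. mediocre would deviate.
A type deviates, so pooling fails.

No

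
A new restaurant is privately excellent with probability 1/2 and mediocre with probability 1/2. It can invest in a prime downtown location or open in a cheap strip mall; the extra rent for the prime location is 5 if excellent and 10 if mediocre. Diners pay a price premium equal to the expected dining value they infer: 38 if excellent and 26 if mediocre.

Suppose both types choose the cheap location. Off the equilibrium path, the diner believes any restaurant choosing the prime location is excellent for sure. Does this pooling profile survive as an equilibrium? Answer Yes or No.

No

On path, the diner holds the prior and pays 1/2·38 + 1/2·26 = 32. Off path (the prime location), believing excellent, it pays 38.
excellent: the cheap location nets 32; the prime location nets 38 − 5 = 33. excellent would deviate.
mediocre: the cheap location nets 32; the prime location nets 38 − 10 = 28. mediocre stays.
A type deviates, so pooling fails.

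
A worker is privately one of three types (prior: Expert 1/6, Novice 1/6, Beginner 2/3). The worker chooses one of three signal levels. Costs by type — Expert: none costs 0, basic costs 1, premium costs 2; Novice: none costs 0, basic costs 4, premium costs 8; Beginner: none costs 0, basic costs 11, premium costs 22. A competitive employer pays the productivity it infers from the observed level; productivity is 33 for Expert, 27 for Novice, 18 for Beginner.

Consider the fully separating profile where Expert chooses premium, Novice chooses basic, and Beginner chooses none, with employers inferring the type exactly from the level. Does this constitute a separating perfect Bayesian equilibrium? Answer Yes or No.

No

Separating wages: premium → 33, basic → 27, none → 18.
Expert (assigned premium): none: 18 − 0 = 18; basic: 27 − 1 = 26; premium: 33 − 2 = 31. Expert stays.
Novice (assigned basic): none: 18 − 0 = 18; basic: 27 − 4 = 23; premium: 33 − 8 = 25. Novice prefers premium.
Beginner (assigned none): none: 18 − 0 = 18; basic: 27 − 11 = 16; premium: 33 − 22 = 11. Beginner stays.
At least one type deviates; the separating profile fails.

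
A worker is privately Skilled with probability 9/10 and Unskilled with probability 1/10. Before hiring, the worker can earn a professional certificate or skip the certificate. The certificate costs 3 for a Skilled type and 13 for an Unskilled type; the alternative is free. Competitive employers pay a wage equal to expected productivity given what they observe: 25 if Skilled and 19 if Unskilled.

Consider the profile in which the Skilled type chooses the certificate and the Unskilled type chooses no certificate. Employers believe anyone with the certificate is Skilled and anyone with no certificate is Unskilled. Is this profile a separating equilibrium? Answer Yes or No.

Yes

Under these beliefs, the certificate earns wage 25 and no certificate earns wage 19.
Skilled: the certificate nets 25 − 3 = 22; no certificate nets 19. Skilled prefers the certificate.
Unskilled: the certificate nets 25 − 13 = 12; no certificate nets 19. Unskilled prefers no certificate.
Neither type deviates, so the separating profile is an equilibrium.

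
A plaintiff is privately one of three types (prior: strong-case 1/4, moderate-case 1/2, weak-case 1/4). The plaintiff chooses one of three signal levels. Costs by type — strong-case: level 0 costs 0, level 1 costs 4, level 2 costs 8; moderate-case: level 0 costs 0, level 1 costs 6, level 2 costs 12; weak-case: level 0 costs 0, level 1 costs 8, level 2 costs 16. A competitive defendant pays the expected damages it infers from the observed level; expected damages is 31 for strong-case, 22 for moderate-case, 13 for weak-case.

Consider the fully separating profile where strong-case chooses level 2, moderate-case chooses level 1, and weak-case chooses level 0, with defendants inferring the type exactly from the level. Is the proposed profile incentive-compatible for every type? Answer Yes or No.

Separating settlements: level 2 → 31, level 1 → 22, level 0 → 13.
strong-case (assigned level 2): level 0: 13 − 0 = 13; level 1: 22 − 4 = 18; level 2: 31 − 8 = 23. strong-case stays.
moderate-case (assigned level 1): level 0: 13 − 0 = 13; level 1: 22 − 6 = 16; level 2: 31 − 12 = 19. moderate-case prefers level 2.
weak-case (assigned level 0): level 0: 13 − 0 = 13; level 1: 22 − 8 = 14; level 2: 31 − 16 = 15. weak-case prefers level 2.
At least one type deviates; the separating profile fails.

No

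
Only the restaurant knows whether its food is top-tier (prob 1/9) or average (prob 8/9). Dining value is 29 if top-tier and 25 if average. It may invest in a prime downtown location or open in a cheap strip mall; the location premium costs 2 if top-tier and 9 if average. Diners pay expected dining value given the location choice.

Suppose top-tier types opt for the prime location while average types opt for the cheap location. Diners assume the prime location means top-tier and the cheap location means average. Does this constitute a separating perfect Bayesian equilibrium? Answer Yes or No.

Yes

Under these beliefs, the prime location earns price premium 29 and the cheap location earns price premium 25.
top-tier: the prime location nets 29 − 2 = 27; the cheap location nets 25. top-tier prefers the prime location.
average: the prime location nets 29 − 9 = 20; the cheap location nets 25. average prefers the cheap location.
Neither type deviates, so the separating profile is an equilibrium.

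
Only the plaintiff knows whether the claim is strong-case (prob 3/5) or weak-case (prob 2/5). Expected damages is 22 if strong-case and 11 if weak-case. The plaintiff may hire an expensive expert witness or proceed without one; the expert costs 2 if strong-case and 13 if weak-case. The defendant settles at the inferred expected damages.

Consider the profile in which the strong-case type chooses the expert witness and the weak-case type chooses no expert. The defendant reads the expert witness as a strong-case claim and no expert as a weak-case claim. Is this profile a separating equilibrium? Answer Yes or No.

Yes

Under these beliefs, the expert witness earns settlement 22 and no expert earns settlement 11.
strong-case: the expert witness nets 22 − 2 = 20; no expert nets 11. strong-case prefers the expert witness.
weak-case: the expert witness nets 22 − 13 = 9; no expert nets 11. weak-case prefers no expert.
Neither type deviates, so the separating profile is an equilibrium.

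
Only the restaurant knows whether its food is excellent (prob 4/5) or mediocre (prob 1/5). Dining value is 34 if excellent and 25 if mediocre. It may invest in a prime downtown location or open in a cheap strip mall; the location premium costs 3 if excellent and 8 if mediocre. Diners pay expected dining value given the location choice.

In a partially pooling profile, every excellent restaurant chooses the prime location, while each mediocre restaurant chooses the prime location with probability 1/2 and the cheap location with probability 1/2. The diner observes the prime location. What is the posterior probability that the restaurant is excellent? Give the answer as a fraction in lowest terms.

8/9

P(the prime location) = (4/5)·1 + (1/5)·(1/2) = 9/10.
By Bayes' rule, P(excellent | the prime location) = (4/5) / (9/10) = 8/9.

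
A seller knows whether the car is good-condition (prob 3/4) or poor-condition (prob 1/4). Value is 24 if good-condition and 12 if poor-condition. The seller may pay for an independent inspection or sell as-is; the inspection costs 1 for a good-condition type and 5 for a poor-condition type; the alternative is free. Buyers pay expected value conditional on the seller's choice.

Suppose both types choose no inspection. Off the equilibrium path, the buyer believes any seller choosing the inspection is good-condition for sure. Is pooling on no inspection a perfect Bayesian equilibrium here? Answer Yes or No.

No

On path, the buyer holds the prior and pays 3/4·24 + 1/4·12 = 21. Off path (the inspection), believing good-condition, it pays 24.
good-condition: no inspection nets 21; the inspection nets 24 − 1 = 23. good-condition would deviate.
poor-condition: no inspection nets 21; the inspection nets 24 − 5 = 19. poor-condition stays.
A type deviates, so pooling fails.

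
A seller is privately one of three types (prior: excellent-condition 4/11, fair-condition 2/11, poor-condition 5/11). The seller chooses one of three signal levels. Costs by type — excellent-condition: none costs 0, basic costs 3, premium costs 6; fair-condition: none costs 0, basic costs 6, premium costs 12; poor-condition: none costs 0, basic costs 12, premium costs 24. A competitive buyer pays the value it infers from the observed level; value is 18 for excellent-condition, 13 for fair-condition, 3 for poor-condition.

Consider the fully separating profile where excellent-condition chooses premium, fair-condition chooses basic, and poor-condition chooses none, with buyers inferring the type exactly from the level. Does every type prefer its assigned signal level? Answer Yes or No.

Yes

Separating prices: premium → 18, basic → 13, none → 3.
excellent-condition (assigned premium): none: 3 − 0 = 3; basic: 13 − 3 = 10; premium: 18 − 6 = 12. excellent-condition stays.
fair-condition (assigned basic): none: 3 − 0 = 3; basic: 13 − 6 = 7; premium: 18 − 12 = 6. fair-condition stays.
poor-condition (assigned none): none: 3 − 0 = 3; basic: 13 − 12 = 1; premium: 18 − 24 = -6. poor-condition stays.
Every type prefers its assigned level; separation holds.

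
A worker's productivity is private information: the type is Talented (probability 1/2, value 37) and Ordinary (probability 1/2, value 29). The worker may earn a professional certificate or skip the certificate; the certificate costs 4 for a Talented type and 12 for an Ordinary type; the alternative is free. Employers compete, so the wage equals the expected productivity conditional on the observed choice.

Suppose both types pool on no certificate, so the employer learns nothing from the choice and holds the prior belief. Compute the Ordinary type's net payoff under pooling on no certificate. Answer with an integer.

Pooled wage = 1/2·37 + 1/2·29 = 33.
Ordinary pays no cost for no certificate, so net payoff = 33.

33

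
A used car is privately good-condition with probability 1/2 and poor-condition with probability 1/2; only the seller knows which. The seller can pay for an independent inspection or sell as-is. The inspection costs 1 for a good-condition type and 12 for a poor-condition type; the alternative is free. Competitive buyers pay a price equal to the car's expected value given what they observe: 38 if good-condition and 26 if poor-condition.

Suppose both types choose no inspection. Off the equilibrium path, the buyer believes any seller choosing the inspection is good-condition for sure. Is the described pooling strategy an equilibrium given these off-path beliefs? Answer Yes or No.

No

On path, the buyer holds the prior and pays 1/2·38 + 1/2·26 = 32. Off path (the inspection), believing good-condition, it pays 38.
good-condition: no inspection nets 32; the inspection nets 38 − 1 = 37. good-condition would deviate.
poor-condition: no inspection nets 32; the inspection nets 38 − 12 = 26. poor-condition stays.
A type deviates, so pooling fails.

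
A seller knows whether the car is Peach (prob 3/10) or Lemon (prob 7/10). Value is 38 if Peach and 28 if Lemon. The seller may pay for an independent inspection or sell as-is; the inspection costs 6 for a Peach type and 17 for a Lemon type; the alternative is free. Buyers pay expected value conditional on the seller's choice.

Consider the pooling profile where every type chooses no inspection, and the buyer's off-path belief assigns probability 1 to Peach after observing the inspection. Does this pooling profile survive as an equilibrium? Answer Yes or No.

No

On path, the buyer holds the prior and pays 3/10·38 + 7/10·28 = 31. Off path (the inspection), believing Peach, it pays 38.
Peach: no inspection nets 31; the inspection nets 38 − 6 = 32. Peach would deviate.
Lemon: no inspection nets 31; the inspection nets 38 − 17 = 21. Lemon stays.
A type deviates, so pooling fails.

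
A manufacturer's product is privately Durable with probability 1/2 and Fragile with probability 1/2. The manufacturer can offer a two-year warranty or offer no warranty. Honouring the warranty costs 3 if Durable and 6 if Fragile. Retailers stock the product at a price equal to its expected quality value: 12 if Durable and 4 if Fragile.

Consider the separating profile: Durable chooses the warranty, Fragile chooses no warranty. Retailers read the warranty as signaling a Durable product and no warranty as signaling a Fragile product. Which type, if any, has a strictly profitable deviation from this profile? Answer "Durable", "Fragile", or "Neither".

The warranty pays 12; no warranty pays 4.
Durable: assigned the warranty, nets 12 − 3 = 9; deviating to no warranty nets 4.
Fragile: assigned no warranty, nets 4; deviating to the warranty nets 12 − 6 = 6.
The Fragile type gains 2 by deviating.

Fragile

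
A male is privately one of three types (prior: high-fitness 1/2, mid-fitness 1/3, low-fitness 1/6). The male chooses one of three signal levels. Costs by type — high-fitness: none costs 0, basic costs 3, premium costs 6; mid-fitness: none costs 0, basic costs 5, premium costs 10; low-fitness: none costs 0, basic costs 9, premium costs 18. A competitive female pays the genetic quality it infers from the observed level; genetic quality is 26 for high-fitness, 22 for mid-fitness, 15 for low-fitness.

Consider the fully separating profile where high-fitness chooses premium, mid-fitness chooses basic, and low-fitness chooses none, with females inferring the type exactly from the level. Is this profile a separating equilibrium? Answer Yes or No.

Separating mating payoffs: premium → 26, basic → 22, none → 15.
high-fitness (assigned premium): none: 15 − 0 = 15; basic: 22 − 3 = 19; premium: 26 − 6 = 20. high-fitness stays.
mid-fitness (assigned basic): none: 15 − 0 = 15; basic: 22 − 5 = 17; premium: 26 − 10 = 16. mid-fitness stays.
low-fitness (assigned none): none: 15 − 0 = 15; basic: 22 − 9 = 13; premium: 26 − 18 = 8. low-fitness stays.
Every type prefers its assigned level; separation holds.

Yes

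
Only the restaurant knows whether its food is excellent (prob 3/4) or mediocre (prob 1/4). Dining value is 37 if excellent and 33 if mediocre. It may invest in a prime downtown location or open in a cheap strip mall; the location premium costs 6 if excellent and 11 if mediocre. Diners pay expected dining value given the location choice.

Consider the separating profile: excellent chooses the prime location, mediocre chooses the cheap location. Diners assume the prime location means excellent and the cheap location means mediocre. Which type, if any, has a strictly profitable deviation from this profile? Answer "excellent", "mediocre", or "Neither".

excellent

The prime location pays 37; the cheap location pays 33.
excellent: assigned the prime location, nets 37 − 6 = 31; deviating to the cheap location nets 33.
mediocre: assigned the cheap location, nets 33; deviating to the prime location nets 37 − 11 = 26.
The excellent type gains 2 by deviating.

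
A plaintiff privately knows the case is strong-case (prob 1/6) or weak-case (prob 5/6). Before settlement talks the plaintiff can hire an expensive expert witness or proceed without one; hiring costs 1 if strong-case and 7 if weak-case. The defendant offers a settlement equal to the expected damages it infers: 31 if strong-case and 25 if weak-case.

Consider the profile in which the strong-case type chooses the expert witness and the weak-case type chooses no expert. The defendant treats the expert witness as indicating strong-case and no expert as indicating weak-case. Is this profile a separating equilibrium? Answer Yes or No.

Yes

Under these beliefs, the expert witness earns settlement 31 and no expert earns settlement 25.
strong-case: the expert witness nets 31 − 1 = 30; no expert nets 25. strong-case prefers the expert witness.
weak-case: the expert witness nets 31 − 7 = 24; no expert nets 25. weak-case prefers no expert.
Neither type deviates, so the separating profile is an equilibrium.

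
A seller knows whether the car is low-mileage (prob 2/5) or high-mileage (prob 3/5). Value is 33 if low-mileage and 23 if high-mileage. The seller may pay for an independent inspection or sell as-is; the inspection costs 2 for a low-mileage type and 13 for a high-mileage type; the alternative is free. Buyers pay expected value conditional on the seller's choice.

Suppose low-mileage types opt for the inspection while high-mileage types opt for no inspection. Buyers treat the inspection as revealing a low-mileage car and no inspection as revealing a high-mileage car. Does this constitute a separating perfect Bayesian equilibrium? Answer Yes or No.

Yes

Under these beliefs, the inspection earns price 33 and no inspection earns price 23.
low-mileage: the inspection nets 33 − 2 = 31; no inspection nets 23. low-mileage prefers the inspection.
high-mileage: the inspection nets 33 − 13 = 20; no inspection nets 23. high-mileage prefers no inspection.
Neither type deviates, so the separating profile is an equilibrium.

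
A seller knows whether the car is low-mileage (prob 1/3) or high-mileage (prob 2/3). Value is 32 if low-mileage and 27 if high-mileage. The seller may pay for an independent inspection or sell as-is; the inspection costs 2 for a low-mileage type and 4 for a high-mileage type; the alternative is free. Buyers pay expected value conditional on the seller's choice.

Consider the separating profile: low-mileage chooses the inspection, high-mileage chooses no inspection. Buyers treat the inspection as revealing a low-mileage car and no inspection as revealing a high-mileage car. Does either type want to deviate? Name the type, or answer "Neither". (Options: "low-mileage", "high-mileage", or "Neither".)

The inspection pays 32; no inspection pays 27.
low-mileage: assigned the inspection, nets 32 − 2 = 30; deviating to no inspection nets 27.
high-mileage: assigned no inspection, nets 27; deviating to the inspection nets 32 − 4 = 28.
The high-mileage type gains 1 by deviating.

high-mileage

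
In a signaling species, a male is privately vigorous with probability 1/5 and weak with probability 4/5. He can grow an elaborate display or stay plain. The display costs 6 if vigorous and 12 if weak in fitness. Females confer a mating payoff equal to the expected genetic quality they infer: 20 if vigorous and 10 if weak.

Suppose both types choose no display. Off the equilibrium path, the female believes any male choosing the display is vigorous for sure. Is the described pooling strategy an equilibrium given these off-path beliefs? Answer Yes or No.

On path, the female holds the prior and pays 1/5·20 + 4/5·10 = 12. Off path (the display), believing vigorous, it pays 20.
vigorous: no display nets 12; the display nets 20 − 6 = 14. vigorous would deviate.
weak: no display nets 12; the display nets 20 − 12 = 8. weak stays.
A type deviates, so pooling fails.

No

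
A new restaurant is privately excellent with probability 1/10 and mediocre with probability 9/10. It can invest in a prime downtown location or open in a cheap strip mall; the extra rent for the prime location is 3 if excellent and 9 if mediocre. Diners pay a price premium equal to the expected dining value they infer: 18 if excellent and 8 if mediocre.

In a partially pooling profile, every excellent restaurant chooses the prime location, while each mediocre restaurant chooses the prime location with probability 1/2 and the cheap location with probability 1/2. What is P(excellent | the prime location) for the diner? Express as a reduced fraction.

P(the prime location) = (1/10)·1 + (9/10)·(1/2) = 11/20.
By Bayes' rule, P(excellent | the prime location) = (1/10) / (11/20) = 2/11.

2/11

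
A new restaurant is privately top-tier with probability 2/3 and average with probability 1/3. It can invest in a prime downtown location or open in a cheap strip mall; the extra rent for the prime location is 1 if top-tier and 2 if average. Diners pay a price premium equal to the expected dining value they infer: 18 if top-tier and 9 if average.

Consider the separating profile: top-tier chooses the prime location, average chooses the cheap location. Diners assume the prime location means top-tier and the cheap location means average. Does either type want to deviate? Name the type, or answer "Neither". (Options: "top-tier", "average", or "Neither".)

average

The prime location pays 18; the cheap location pays 9.
top-tier: assigned the prime location, nets 18 − 1 = 17; deviating to the cheap location nets 9.
average: assigned the cheap location, nets 9; deviating to the prime location nets 18 − 2 = 16.
The average type gains 7 by deviating.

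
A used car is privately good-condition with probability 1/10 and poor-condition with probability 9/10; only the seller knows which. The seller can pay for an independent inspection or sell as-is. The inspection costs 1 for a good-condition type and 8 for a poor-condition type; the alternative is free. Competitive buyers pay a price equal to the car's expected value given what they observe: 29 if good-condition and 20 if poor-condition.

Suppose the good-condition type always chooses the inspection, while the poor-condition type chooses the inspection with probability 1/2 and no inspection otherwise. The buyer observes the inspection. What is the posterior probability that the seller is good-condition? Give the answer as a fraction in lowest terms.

2/11

P(the inspection) = (1/10)·1 + (9/10)·(1/2) = 11/20.
By Bayes' rule, P(good-condition | the inspection) = (1/10) / (11/20) = 2/11.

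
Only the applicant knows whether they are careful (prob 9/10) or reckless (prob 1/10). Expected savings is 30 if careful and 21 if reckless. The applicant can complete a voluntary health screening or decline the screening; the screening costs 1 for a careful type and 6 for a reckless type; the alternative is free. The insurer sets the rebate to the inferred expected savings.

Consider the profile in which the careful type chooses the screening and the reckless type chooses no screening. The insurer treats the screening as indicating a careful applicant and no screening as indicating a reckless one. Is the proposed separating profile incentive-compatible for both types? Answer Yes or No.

Under these beliefs, the screening earns rebate 30 and no screening earns rebate 21.
careful: the screening nets 30 − 1 = 29; no screening nets 21. careful prefers the screening.
reckless: the screening nets 30 − 6 = 24; no screening nets 21. reckless would deviate to the screening.
reckless has a profitable deviation, so the profile is not an equilibrium.

No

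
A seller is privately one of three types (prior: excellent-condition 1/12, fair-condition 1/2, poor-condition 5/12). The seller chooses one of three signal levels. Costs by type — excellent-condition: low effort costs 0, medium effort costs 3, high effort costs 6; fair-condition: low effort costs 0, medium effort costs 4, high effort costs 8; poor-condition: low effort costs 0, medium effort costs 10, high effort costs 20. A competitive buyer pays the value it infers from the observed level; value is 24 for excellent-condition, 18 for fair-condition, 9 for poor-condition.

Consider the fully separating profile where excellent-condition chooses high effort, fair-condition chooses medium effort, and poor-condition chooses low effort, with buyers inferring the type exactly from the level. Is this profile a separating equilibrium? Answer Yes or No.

Separating prices: high effort → 24, medium effort → 18, low effort → 9.
excellent-condition (assigned high effort): low effort: 9 − 0 = 9; medium effort: 18 − 3 = 15; high effort: 24 − 6 = 18. excellent-condition stays.
fair-condition (assigned medium effort): low effort: 9 − 0 = 9; medium effort: 18 − 4 = 14; high effort: 24 − 8 = 16. fair-condition prefers high effort.
poor-condition (assigned low effort): low effort: 9 − 0 = 9; medium effort: 18 − 10 = 8; high effort: 24 − 20 = 4. poor-condition stays.
At least one type deviates; the separating profile fails.

No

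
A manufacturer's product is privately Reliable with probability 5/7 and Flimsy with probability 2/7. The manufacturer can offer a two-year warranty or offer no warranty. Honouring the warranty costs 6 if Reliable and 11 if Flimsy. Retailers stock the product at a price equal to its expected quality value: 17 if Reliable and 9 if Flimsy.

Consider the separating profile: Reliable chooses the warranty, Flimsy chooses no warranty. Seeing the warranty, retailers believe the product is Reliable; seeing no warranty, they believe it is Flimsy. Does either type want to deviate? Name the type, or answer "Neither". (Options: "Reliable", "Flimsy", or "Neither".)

The warranty pays 17; no warranty pays 9.
Reliable: assigned the warranty, nets 17 − 6 = 11; deviating to no warranty nets 9.
Flimsy: assigned no warranty, nets 9; deviating to the warranty nets 17 − 11 = 6.
Both types strictly prefer their assigned action; no profitable deviation.

Neither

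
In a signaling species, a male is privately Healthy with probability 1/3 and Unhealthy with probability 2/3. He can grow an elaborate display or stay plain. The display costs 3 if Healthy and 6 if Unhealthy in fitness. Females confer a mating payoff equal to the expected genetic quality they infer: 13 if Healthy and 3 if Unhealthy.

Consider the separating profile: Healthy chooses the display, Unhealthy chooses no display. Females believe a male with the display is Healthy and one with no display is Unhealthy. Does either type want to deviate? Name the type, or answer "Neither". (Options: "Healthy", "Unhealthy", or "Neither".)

Unhealthy

The display pays 13; no display pays 3.
Healthy: assigned the display, nets 13 − 3 = 10; deviating to no display nets 3.
Unhealthy: assigned no display, nets 3; deviating to the display nets 13 − 6 = 7.
The Unhealthy type gains 4 by deviating.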